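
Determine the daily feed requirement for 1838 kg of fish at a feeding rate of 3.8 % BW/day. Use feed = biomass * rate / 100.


Feeding rate fraction = 3.8% / 100 = 0.038
Daily feed = 1838 kg * 0.038 = 69.844 kg/day

69.844 kg/day


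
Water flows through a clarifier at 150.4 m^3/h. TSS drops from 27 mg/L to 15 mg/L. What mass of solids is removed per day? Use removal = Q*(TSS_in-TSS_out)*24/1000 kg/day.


Concentration drop: TSS_in - TSS_out = 27 - 15 = 12 mg/L
Hourly solids removed = Q * dTSS = 150.4 m^3/h * 12 mg/L = 1804.8 g/h  (m^3/h * mg/L = g/h)
Daily solids removed = 1804.8 * 24 = 43315.2 g/day
Convert g to kg: 43315.2 / 1000 = 43.3152 kg/day

43.3152 kg/day


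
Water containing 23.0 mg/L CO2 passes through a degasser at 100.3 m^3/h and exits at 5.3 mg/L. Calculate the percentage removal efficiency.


CO2_out / CO2_in = 5.3 / 23.0 = 0.23043478
Fraction remaining = 0.23043478
efficiency = (1 - 0.23043478) * 100 = 76.9565 %

76.9565 %


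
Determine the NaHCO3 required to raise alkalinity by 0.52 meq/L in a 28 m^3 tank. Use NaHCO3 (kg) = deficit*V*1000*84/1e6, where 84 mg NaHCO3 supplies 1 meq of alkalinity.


Tank volume in L = 28 m^3 * 1000 = 28000 L
Total meq required = 0.52 meq/L * 28000 L = 14560 meq
NaHCO3 mass = 14560 meq * 84 mg/meq / 1e6 = 1.22304 kg

1.22304 kg


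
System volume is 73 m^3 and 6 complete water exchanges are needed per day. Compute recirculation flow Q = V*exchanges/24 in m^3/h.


Daily recirculation volume = 73 m^3 * 6 = 438 m^3/day
Flow rate Q = daily volume / 24 h = 438 / 24 = 18.25 m^3/h

18.25 m^3/h


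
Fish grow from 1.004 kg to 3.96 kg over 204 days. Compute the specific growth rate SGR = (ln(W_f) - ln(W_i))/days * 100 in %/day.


ln(W_f) = ln(3.96) = 1.376244
ln(W_i) = ln(1.004) = 0.0039920213
ln(W_f) - ln(W_i) = 1.376244 - 0.0039920213 = 1.372252
SGR = 1.372252 / 204 * 100 = 0.672673 %/day

0.672673 %/day


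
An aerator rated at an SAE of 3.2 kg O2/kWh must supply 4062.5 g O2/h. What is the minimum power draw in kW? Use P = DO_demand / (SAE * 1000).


SAE in g O2/kWh = 3.2 * 1000 = 3200 g/kWh
P = DO_demand / SAE_g = 4062.5 / 3200 = 1.26953 kW

1.26953 kW


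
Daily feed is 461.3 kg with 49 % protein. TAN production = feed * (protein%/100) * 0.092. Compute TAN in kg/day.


Protein in feed = 461.3 * 49/100 = 226.037 kg/day
TAN = protein * 0.092 = 226.037 * 0.092 = 20.795404 kg/day

20.795404 kg/day


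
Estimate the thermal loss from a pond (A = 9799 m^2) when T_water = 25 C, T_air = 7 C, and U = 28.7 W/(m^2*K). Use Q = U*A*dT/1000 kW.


Temperature difference dT = 25 - 7 = 18 K
Heat loss (W) = U * A * dT = 28.7 * 9799 * 18 = 5062163.4 W
Convert to kW: 5062163.4 / 1000 = 5062.1634 kW

5062.1634 kW


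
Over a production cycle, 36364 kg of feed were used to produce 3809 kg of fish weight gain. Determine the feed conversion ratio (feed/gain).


FCR = feed consumed / weight gained
FCR = 36364 kg / 3809 kg = 9.54686

9.54686


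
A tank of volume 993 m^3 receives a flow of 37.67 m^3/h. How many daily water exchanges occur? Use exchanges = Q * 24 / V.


Daily flow volume = 37.67 m^3/h * 24 h = 904.08 m^3/day
Exchanges = daily flow / tank volume = 904.08 / 993 = 0.910453 exchanges/day

0.910453 exchanges/day


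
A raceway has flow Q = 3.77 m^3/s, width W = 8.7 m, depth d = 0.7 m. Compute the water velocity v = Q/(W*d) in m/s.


Cross-sectional area = W * d = 8.7 * 0.7 = 6.09 m^2
Velocity = Q / A = 3.77 / 6.09 = 0.619048 m/s

0.619048 m/s


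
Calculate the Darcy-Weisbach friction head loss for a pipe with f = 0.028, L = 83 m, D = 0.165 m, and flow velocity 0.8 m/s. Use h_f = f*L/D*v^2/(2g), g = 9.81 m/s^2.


v^2 = 0.8^2 = 0.64 m^2/s^2
L/D = 83/0.165 = 503.0303
h_f = f*(L/D)*v^2/(2g) = 0.028 * 503.0303 * 0.64 / 19.62 = 0.459445 m

0.459445 m


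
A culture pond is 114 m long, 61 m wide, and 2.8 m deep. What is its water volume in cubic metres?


Base area = L * W = 114 * 61 = 6954 m^2
Volume = area * depth = 6954 * 2.8 = 19471.2 m^3

19471.2 m^3


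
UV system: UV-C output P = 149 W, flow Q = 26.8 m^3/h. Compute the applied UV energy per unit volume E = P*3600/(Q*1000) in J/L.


Energy delivered per hour = 149 W * 3600 s = 536400 J/h
Volume treated per hour = 26.8 m^3/h * 1000 = 26800 L/h
dose = 536400 / 26800 = 20.0149 J/L

20.0149 J/L


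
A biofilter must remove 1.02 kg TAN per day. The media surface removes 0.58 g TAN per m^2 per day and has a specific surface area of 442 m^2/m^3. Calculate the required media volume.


A = 1.02*1000 / 0.58 = 1758.6207 m^2
V = 1758.6207 / 442 = 3.97878

3.97878 m^3


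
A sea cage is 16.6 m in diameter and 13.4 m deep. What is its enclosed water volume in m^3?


r = d/2 = 16.6/2 = 8.3 m
Base area = pi*r^2 = pi*8.3^2 = 216.42432 m^2
Volume = 216.42432 * 13.4 = 2900.09 m^3

2900.09 m^3


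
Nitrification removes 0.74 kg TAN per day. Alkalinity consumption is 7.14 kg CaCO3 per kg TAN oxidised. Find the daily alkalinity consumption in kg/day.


Alkalinity factor: 7.14 kg CaCO3 consumed per kg TAN nitrified
alk = 0.74 kg TAN * 7.14 = 5.2836 kg CaCO3/day

5.2836 kg CaCO3/day


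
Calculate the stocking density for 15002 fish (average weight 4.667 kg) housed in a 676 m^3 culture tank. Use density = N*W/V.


Total biomass = 15002 fish * 4.667 kg = 70014.334 kg
Density = total biomass / volume = 70014.334 / 676 = 103.572 kg/m^3

103.572 kg/m^3


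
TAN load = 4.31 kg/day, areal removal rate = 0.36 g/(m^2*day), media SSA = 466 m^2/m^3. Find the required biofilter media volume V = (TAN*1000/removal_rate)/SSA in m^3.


A = 4.31*1000 / 0.36 = 11972.222 m^2
V = 11972.222 / 466 = 25.6915

25.6915 m^3


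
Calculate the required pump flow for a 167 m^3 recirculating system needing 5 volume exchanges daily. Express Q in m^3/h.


Daily recirculation volume = 167 m^3 * 5 = 835 m^3/day
Flow rate Q = daily volume / 24 h = 835 / 24 = 34.7917 m^3/h

34.7917 m^3/h


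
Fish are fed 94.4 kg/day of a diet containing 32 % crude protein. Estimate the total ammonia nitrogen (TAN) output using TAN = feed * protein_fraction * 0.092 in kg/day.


Protein in feed = 94.4 * 32/100 = 30.208 kg/day
TAN = protein * 0.092 = 30.208 * 0.092 = 2.779136 kg/day

2.779136 kg/day


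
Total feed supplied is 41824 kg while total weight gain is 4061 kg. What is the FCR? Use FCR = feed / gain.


FCR = feed consumed / weight gained
FCR = 41824 kg / 4061 kg = 10.2989

10.2989


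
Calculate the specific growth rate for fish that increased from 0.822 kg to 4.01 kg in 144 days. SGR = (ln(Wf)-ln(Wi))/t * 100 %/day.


ln(W_f) = ln(4.01) = 1.3887912
ln(W_i) = ln(0.822) = -0.19601488
ln(W_f) - ln(W_i) = 1.3887912 - -0.19601488 = 1.5848061
SGR = 1.5848061 / 144 * 100 = 1.10056 %/day

1.10056 %/day


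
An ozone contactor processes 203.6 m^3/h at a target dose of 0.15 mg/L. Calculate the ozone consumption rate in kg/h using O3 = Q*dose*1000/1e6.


O3 demand (mg/h) = Q * dose * 1000 = 203.6 * 0.15 * 1000 = 30540 mg/h
Convert mg to kg: 30540 / 1e6 = 0.03054 kg/h

0.03054 kg/h


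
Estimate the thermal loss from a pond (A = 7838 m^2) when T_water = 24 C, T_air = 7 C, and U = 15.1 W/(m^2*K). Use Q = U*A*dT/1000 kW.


Temperature difference dT = 24 - 7 = 17 K
Heat loss (W) = U * A * dT = 15.1 * 7838 * 17 = 2012014.6 W
Convert to kW: 2012014.6 / 1000 = 2012.0146 kW

2012.0146 kW


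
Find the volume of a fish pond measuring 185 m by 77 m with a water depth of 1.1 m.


Base area = L * W = 185 * 77 = 14245 m^2
Volume = area * depth = 14245 * 1.1 = 15669.5 m^3

15669.5 m^3


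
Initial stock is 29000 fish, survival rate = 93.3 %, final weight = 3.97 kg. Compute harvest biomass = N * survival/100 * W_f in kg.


Survivors = 29000 * 93.3/100 = 27057 fish
Harvest biomass = survivors * W_f = 27057 * 3.97 = 107416.29 kg

107416.29 kg


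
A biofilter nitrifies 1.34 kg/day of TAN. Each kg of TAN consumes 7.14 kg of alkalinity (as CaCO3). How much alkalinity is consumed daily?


Alkalinity factor: 7.14 kg CaCO3 consumed per kg TAN nitrified
alk = 1.34 kg TAN * 7.14 = 9.5676 kg CaCO3/day

9.5676 kg CaCO3/day


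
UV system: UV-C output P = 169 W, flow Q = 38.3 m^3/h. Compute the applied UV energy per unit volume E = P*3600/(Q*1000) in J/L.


Energy delivered per hour = 169 W * 3600 s = 608400 J/h
Volume treated per hour = 38.3 m^3/h * 1000 = 38300 L/h
dose = 608400 / 38300 = 15.8851 J/L

15.8851 J/L


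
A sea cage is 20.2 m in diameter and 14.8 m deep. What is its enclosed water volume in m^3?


r = d/2 = 20.2/2 = 10.1 m
Base area = pi*r^2 = pi*10.1^2 = 320.47387 m^2
Volume = 320.47387 * 14.8 = 4743.01 m^3

4743.01 m^3


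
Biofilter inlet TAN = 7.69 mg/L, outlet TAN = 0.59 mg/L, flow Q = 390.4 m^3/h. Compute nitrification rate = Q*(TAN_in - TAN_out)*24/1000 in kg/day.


Concentration drop: TAN_in - TAN_out = 7.69 - 0.59 = 7.1 mg/L
Hourly TAN removed = Q * dTAN = 390.4 m^3/h * 7.1 mg/L = 2771.84 g/h  (m^3/h * mg/L = g/h)
Daily TAN removed = 2771.84 * 24 = 66524.16 g/day
Convert to kg/day: 66524.16 / 1000 = 66.52416 kg/day

66.52416 kg/day


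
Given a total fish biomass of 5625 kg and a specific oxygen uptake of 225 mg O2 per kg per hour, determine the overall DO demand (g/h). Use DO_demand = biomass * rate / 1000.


Total O2 consumption (mg/h) = 5625 kg * 225 mg/(kg*h) = 1265625 mg/h
Convert to g/h: 1265625 / 1000 = 1265.625 g/h

1265.625 g/h


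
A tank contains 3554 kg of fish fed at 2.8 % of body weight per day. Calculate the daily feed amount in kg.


Feeding rate fraction = 2.8% / 100 = 0.028
Daily feed = 3554 kg * 0.028 = 99.512 kg/day

99.512 kg/day


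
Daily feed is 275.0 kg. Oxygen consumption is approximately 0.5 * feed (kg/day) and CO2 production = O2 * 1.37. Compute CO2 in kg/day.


O2 = 275.0 * 0.5 = 137.5
CO2 = 137.5 * 1.37 = 188.375

188.375 kg/day


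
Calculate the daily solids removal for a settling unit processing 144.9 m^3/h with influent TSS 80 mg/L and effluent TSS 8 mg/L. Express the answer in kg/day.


Concentration drop: TSS_in - TSS_out = 80 - 8 = 72 mg/L
Hourly solids removed = Q * dTSS = 144.9 m^3/h * 72 mg/L = 10432.8 g/h  (m^3/h * mg/L = g/h)
Daily solids removed = 10432.8 * 24 = 250387.2 g/day
Convert g to kg: 250387.2 / 1000 = 250.3872 kg/day

250.3872 kg/day


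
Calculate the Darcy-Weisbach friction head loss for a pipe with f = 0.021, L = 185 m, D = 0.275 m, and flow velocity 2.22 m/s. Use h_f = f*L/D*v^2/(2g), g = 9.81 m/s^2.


v^2 = 2.22^2 = 4.9284 m^2/s^2
L/D = 185/0.275 = 672.72727
h_f = f*(L/D)*v^2/(2g) = 0.021 * 672.72727 * 4.9284 / 19.62 = 3.54867 m

3.54867 m


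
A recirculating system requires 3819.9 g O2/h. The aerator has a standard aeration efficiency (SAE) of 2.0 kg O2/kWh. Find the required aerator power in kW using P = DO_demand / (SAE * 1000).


SAE in g O2/kWh = 2.0 * 1000 = 2000 g/kWh
P = DO_demand / SAE_g = 3819.9 / 2000 = 1.90995 kW

1.90995 kW


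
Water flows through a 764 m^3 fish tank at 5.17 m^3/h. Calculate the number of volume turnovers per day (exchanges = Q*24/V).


Daily flow volume = 5.17 m^3/h * 24 h = 124.08 m^3/day
Exchanges = daily flow / tank volume = 124.08 / 764 = 0.162408 exchanges/day

0.162408 exchanges/day


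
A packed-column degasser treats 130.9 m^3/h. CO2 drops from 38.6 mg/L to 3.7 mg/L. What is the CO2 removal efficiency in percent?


CO2_out / CO2_in = 3.7 / 38.6 = 0.095854922
Fraction remaining = 0.095854922
efficiency = (1 - 0.095854922) * 100 = 90.4145 %

90.4145 %


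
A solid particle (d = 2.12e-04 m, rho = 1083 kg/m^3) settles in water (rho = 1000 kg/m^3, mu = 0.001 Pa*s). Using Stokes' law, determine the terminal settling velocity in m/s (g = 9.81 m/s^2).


Density difference: rho_p - rho_f = 1083 - 1000 = 83 kg/m^3
d^2 = (2.12e-04)^2 = 4.4944e-08 m^2
Numerator = (rho_p - rho_f) * g * d^2 = 83 * 9.81 * 4.4944e-08 = 3.6594753e-05
Denominator = 18 * mu = 18 * 0.001 = 0.018
v_s = 3.6594753e-05 / 0.018 = 0.00203304 m/s
Check: Re = rho_f * v_s * d / mu = 1000 * 0.00203304 * 2.12e-04 / 0.001 = 0.431 < 1, so Stokes' law applies.

0.00203304 m/s


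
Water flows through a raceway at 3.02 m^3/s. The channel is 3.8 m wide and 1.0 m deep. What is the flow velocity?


Cross-sectional area = W * d = 3.8 * 1.0 = 3.8 m^2
Velocity = Q / A = 3.02 / 3.8 = 0.794737 m/s

0.794737 m/s


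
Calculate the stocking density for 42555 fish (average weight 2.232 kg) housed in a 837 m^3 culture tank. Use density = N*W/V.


Total biomass = 42555 fish * 2.232 kg = 94982.76 kg
Density = total biomass / volume = 94982.76 / 837 = 113.48 kg/m^3

113.48 kg/m^3


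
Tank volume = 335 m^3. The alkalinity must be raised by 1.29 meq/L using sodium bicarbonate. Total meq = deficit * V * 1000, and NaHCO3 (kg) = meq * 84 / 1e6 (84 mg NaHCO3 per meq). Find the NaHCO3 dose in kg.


Tank volume in L = 335 m^3 * 1000 = 335000 L
Total meq required = 1.29 meq/L * 335000 L = 432150 meq
NaHCO3 mass = 432150 meq * 84 mg/meq / 1e6 = 36.3006 kg

36.3006 kg


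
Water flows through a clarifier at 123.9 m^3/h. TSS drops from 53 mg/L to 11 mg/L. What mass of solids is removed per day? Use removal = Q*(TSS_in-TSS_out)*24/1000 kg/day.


Concentration drop: TSS_in - TSS_out = 53 - 11 = 42 mg/L
Hourly solids removed = Q * dTSS = 123.9 m^3/h * 42 mg/L = 5203.8 g/h  (m^3/h * mg/L = g/h)
Daily solids removed = 5203.8 * 24 = 124891.2 g/day
Convert g to kg: 124891.2 / 1000 = 124.8912 kg/day

124.8912 kg/day


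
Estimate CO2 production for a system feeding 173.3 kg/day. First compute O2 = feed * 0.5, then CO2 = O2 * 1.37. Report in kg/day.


O2 = 173.3 * 0.5 = 86.65
CO2 = 86.65 * 1.37 = 118.7105

118.7105 kg/day


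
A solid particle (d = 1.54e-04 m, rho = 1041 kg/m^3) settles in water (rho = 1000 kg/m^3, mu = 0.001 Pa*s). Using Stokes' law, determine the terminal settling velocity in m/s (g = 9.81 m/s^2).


Density difference: rho_p - rho_f = 1041 - 1000 = 41 kg/m^3
d^2 = (1.54e-04)^2 = 2.3716e-08 m^2
Numerator = (rho_p - rho_f) * g * d^2 = 41 * 9.81 * 2.3716e-08 = 9.5388124e-06
Denominator = 18 * mu = 18 * 0.001 = 0.018
v_s = 9.5388124e-06 / 0.018 = 5.29934e-04 m/s
Check: Re = rho_f * v_s * d / mu = 1000 * 5.29934e-04 * 1.54e-04 / 0.001 = 0.0816 < 1, so Stokes' law applies.

5.29934e-04 m/s


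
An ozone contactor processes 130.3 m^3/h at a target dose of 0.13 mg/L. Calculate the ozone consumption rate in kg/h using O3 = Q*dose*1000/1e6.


O3 demand (mg/h) = Q * dose * 1000 = 130.3 * 0.13 * 1000 = 16939 mg/h
Convert mg to kg: 16939 / 1e6 = 0.016939 kg/h

0.016939 kg/h


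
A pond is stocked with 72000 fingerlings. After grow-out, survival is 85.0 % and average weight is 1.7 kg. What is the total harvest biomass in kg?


Survivors = 72000 * 85.0/100 = 61200 fish
Harvest biomass = survivors * W_f = 61200 * 1.7 = 104040 kg

104040 kg


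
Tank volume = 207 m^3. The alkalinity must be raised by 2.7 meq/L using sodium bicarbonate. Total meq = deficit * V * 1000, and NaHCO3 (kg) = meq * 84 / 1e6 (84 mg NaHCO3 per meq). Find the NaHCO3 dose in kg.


Tank volume in L = 207 m^3 * 1000 = 207000 L
Total meq required = 2.7 meq/L * 207000 L = 558900 meq
NaHCO3 mass = 558900 meq * 84 mg/meq / 1e6 = 46.9476 kg

46.9476 kg


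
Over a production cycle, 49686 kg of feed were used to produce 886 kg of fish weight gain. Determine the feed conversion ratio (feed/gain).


FCR = feed consumed / weight gained
FCR = 49686 kg / 886 kg = 56.079

56.079


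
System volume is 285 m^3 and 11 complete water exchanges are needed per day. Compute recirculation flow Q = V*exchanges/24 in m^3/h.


Daily recirculation volume = 285 m^3 * 11 = 3135 m^3/day
Flow rate Q = daily volume / 24 h = 3135 / 24 = 130.625 m^3/h

130.625 m^3/h


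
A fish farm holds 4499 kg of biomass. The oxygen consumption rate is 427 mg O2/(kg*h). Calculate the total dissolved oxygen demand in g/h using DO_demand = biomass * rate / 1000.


Total O2 consumption (mg/h) = 4499 kg * 427 mg/(kg*h) = 1921073 mg/h
Convert to g/h: 1921073 / 1000 = 1921.073 g/h

1921.073 g/h


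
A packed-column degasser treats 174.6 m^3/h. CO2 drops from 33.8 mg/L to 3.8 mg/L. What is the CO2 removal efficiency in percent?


CO2_out / CO2_in = 3.8 / 33.8 = 0.11242604
Fraction remaining = 0.11242604
efficiency = (1 - 0.11242604) * 100 = 88.7574 %

88.7574 %


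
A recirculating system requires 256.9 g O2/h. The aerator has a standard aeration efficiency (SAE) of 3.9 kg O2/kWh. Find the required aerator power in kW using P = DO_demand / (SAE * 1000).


SAE in g O2/kWh = 3.9 * 1000 = 3900 g/kWh
P = DO_demand / SAE_g = 256.9 / 3900 = 0.0658718 kW

0.0658718 kW


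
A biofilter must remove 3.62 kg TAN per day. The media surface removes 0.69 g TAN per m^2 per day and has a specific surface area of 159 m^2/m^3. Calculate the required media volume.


A = 3.62*1000 / 0.69 = 5246.3768 m^2
V = 5246.3768 / 159 = 32.9961

32.9961 m^3


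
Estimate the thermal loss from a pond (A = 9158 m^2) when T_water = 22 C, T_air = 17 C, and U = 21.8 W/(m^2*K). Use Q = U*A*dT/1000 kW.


Temperature difference dT = 22 - 17 = 5 K
Heat loss (W) = U * A * dT = 21.8 * 9158 * 5 = 998222 W
Convert to kW: 998222 / 1000 = 998.222 kW

998.222 kW


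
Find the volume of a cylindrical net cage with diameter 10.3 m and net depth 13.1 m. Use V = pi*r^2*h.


r = d/2 = 10.3/2 = 5.15 m
Base area = pi*r^2 = pi*5.15^2 = 83.322891 m^2
Volume = 83.322891 * 13.1 = 1091.53 m^3

1091.53 m^3


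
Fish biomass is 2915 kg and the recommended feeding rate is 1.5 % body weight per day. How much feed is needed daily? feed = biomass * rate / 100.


Feeding rate fraction = 1.5% / 100 = 0.015
Daily feed = 2915 kg * 0.015 = 43.725 kg/day

43.725 kg/day


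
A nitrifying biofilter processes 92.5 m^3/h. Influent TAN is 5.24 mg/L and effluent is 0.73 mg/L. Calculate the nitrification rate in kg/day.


Concentration drop: TAN_in - TAN_out = 5.24 - 0.73 = 4.51 mg/L
Hourly TAN removed = Q * dTAN = 92.5 m^3/h * 4.51 mg/L = 417.175 g/h  (m^3/h * mg/L = g/h)
Daily TAN removed = 417.175 * 24 = 10012.2 g/day
Convert to kg/day: 10012.2 / 1000 = 10.0122 kg/day

10.0122 kg/day


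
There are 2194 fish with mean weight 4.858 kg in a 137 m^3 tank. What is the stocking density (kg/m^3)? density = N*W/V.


Total biomass = 2194 fish * 4.858 kg = 10658.452 kg
Density = total biomass / volume = 10658.452 / 137 = 77.7989 kg/m^3

77.7989 kg/m^3


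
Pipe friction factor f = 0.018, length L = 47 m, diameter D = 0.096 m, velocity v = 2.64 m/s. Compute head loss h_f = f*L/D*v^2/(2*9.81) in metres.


v^2 = 2.64^2 = 6.9696 m^2/s^2
L/D = 47/0.096 = 489.58333
h_f = f*(L/D)*v^2/(2g) = 0.018 * 489.58333 * 6.9696 / 19.62 = 3.13046 m

3.13046 m


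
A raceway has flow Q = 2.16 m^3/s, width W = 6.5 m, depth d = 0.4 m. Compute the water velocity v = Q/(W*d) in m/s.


Cross-sectional area = W * d = 6.5 * 0.4 = 2.6 m^2
Velocity = Q / A = 2.16 / 2.6 = 0.830769 m/s

0.830769 m/s


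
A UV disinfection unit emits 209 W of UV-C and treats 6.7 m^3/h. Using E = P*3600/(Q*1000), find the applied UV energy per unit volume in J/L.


Energy delivered per hour = 209 W * 3600 s = 752400 J/h
Volume treated per hour = 6.7 m^3/h * 1000 = 6700 L/h
dose = 752400 / 6700 = 112.299 J/L

112.299 J/L


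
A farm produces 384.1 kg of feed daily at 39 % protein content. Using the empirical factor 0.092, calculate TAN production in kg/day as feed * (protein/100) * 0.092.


Protein in feed = 384.1 * 39/100 = 149.799 kg/day
TAN = protein * 0.092 = 149.799 * 0.092 = 13.781508 kg/day

13.781508 kg/day


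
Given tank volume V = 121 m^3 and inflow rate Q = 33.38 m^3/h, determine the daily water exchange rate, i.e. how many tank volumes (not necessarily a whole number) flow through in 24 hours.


Daily flow volume = 33.38 m^3/h * 24 h = 801.12 m^3/day
Exchanges = daily flow / tank volume = 801.12 / 121 = 6.62083 exchanges/day

6.62083 exchanges/day


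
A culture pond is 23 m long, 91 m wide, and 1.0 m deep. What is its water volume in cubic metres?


Base area = L * W = 23 * 91 = 2093 m^2
Volume = area * depth = 2093 * 1.0 = 2093 m^3

2093 m^3


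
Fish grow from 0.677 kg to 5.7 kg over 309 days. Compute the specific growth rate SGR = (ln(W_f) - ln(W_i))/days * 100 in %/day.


ln(W_f) = ln(5.7) = 1.7404662
ln(W_i) = ln(0.677) = -0.39008401
ln(W_f) - ln(W_i) = 1.7404662 - -0.39008401 = 2.1305502
SGR = 2.1305502 / 309 * 100 = 0.689498 %/day

0.689498 %/day


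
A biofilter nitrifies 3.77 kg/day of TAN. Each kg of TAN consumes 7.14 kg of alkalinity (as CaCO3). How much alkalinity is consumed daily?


Alkalinity factor: 7.14 kg CaCO3 consumed per kg TAN nitrified
alk = 3.77 kg TAN * 7.14 = 26.9178 kg CaCO3/day

26.9178 kg CaCO3/day


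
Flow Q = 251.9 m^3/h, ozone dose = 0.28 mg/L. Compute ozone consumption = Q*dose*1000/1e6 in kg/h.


O3 demand (mg/h) = Q * dose * 1000 = 251.9 * 0.28 * 1000 = 70532 mg/h
Convert mg to kg: 70532 / 1e6 = 0.070532 kg/h

0.070532 kg/h


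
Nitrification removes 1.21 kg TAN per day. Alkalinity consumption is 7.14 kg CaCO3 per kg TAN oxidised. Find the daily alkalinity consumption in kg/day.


Alkalinity factor: 7.14 kg CaCO3 consumed per kg TAN nitrified
alk = 1.21 kg TAN * 7.14 = 8.6394 kg CaCO3/day

8.6394 kg CaCO3/day


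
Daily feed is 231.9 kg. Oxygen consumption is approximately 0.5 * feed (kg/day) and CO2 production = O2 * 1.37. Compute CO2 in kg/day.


O2 = 231.9 * 0.5 = 115.95
CO2 = 115.95 * 1.37 = 158.8515

158.8515 kg/day


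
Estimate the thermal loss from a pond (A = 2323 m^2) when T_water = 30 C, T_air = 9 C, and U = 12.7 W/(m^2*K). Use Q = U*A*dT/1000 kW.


Temperature difference dT = 30 - 9 = 21 K
Heat loss (W) = U * A * dT = 12.7 * 2323 * 21 = 619544.1 W
Convert to kW: 619544.1 / 1000 = 619.5441 kW

619.5441 kW


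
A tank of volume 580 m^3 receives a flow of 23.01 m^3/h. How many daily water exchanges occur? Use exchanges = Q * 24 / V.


Daily flow volume = 23.01 m^3/h * 24 h = 552.24 m^3/day
Exchanges = daily flow / tank volume = 552.24 / 580 = 0.952138 exchanges/day

0.952138 exchanges/day


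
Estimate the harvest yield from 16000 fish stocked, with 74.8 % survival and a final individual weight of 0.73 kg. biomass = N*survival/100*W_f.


Survivors = 16000 * 74.8/100 = 11968 fish
Harvest biomass = survivors * W_f = 11968 * 0.73 = 8736.64 kg

8736.64 kg


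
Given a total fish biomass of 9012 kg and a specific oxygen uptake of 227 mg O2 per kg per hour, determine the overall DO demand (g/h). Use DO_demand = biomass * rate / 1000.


Total O2 consumption (mg/h) = 9012 kg * 227 mg/(kg*h) = 2045724 mg/h
Convert to g/h: 2045724 / 1000 = 2045.724 g/h

2045.724 g/h


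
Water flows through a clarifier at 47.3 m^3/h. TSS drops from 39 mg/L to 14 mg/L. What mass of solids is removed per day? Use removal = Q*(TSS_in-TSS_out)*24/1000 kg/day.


Concentration drop: TSS_in - TSS_out = 39 - 14 = 25 mg/L
Hourly solids removed = Q * dTSS = 47.3 m^3/h * 25 mg/L = 1182.5 g/h  (m^3/h * mg/L = g/h)
Daily solids removed = 1182.5 * 24 = 28380 g/day
Convert g to kg: 28380 / 1000 = 28.38 kg/day

28.38 kg/day


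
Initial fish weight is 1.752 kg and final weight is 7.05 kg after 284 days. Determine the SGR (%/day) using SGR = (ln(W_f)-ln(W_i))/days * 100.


ln(W_f) = ln(7.05) = 1.9530276
ln(W_i) = ln(1.752) = 0.56075799
ln(W_f) - ln(W_i) = 1.9530276 - 0.56075799 = 1.3922696
SGR = 1.3922696 / 284 * 100 = 0.490236 %/day

0.490236 %/day


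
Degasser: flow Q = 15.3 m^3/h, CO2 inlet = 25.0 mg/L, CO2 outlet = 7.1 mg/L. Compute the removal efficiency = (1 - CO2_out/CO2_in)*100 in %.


CO2_out / CO2_in = 7.1 / 25.0 = 0.284
Fraction remaining = 0.284
efficiency = (1 - 0.284) * 100 = 71.6 %

71.6 %


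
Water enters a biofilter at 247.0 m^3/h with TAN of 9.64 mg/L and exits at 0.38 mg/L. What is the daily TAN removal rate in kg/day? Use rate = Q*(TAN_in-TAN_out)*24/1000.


Concentration drop: TAN_in - TAN_out = 9.64 - 0.38 = 9.26 mg/L
Hourly TAN removed = Q * dTAN = 247.0 m^3/h * 9.26 mg/L = 2287.22 g/h  (m^3/h * mg/L = g/h)
Daily TAN removed = 2287.22 * 24 = 54893.28 g/day
Convert to kg/day: 54893.28 / 1000 = 54.89328 kg/day

54.89328 kg/day


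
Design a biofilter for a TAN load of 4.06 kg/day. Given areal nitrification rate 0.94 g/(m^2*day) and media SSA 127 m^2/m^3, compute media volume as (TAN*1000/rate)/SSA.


A = 4.06*1000 / 0.94 = 4319.1489 m^2
V = 4319.1489 / 127 = 34.009

34.009 m^3


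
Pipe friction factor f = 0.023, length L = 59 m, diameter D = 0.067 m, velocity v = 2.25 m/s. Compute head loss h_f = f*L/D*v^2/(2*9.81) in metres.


v^2 = 2.25^2 = 5.0625 m^2/s^2
L/D = 59/0.067 = 880.59701
h_f = f*(L/D)*v^2/(2g) = 0.023 * 880.59701 * 5.0625 / 19.62 = 5.22602 m

5.22602 m


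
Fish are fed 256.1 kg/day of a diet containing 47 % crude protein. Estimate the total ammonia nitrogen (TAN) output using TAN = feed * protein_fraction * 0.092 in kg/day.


Protein in feed = 256.1 * 47/100 = 120.367 kg/day
TAN = protein * 0.092 = 120.367 * 0.092 = 11.073764 kg/day

11.073764 kg/day


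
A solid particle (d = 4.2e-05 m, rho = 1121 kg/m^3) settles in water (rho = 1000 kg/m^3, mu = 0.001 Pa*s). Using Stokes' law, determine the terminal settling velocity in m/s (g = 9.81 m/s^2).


Density difference: rho_p - rho_f = 1121 - 1000 = 121 kg/m^3
d^2 = (4.2e-05)^2 = 1.764e-09 m^2
Numerator = (rho_p - rho_f) * g * d^2 = 121 * 9.81 * 1.764e-09 = 2.0938856e-06
Denominator = 18 * mu = 18 * 0.001 = 0.018
v_s = 2.0938856e-06 / 0.018 = 1.16327e-04 m/s
Check: Re = rho_f * v_s * d / mu = 1000 * 1.16327e-04 * 4.2e-05 / 0.001 = 0.00489 < 1, so Stokes' law applies.

1.16327e-04 m/s


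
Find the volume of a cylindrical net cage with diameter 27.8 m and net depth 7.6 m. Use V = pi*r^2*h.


r = d/2 = 27.8/2 = 13.9 m
Base area = pi*r^2 = pi*13.9^2 = 606.98712 m^2
Volume = 606.98712 * 7.6 = 4613.1 m^3

4613.1 m^3


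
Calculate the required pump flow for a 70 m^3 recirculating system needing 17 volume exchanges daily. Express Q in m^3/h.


Daily recirculation volume = 70 m^3 * 17 = 1190 m^3/day
Flow rate Q = daily volume / 24 h = 1190 / 24 = 49.5833 m^3/h

49.5833 m^3/h


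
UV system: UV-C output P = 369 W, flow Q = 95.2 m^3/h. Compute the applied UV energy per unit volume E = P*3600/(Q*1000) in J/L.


Energy delivered per hour = 369 W * 3600 s = 1328400 J/h
Volume treated per hour = 95.2 m^3/h * 1000 = 95200 L/h
dose = 1328400 / 95200 = 13.9538 J/L

13.9538 J/L


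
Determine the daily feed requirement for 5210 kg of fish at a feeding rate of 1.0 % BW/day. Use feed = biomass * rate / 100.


Feeding rate fraction = 1.0% / 100 = 0.01
Daily feed = 5210 kg * 0.01 = 52.1 kg/day

52.1 kg/day


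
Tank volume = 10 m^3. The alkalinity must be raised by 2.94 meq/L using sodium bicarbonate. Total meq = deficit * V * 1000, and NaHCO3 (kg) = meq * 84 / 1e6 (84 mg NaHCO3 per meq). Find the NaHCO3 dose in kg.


Tank volume in L = 10 m^3 * 1000 = 10000 L
Total meq required = 2.94 meq/L * 10000 L = 29400 meq
NaHCO3 mass = 29400 meq * 84 mg/meq / 1e6 = 2.4696 kg

2.4696 kg


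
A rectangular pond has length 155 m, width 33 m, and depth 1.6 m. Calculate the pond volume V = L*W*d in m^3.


Base area = L * W = 155 * 33 = 5115 m^2
Volume = area * depth = 5115 * 1.6 = 8184 m^3

8184 m^3


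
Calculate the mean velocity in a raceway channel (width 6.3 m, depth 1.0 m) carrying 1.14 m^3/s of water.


Cross-sectional area = W * d = 6.3 * 1.0 = 6.3 m^2
Velocity = Q / A = 1.14 / 6.3 = 0.180952 m/s

0.180952 m/s


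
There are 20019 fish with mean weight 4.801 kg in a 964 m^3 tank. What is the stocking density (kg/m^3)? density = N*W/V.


Total biomass = 20019 fish * 4.801 kg = 96111.219 kg
Density = total biomass / volume = 96111.219 / 964 = 99.7004 kg/m^3

99.7004 kg/m^3


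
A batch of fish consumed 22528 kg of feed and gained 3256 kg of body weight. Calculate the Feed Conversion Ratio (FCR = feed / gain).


FCR = feed consumed / weight gained
FCR = 22528 kg / 3256 kg = 6.91892

6.91892


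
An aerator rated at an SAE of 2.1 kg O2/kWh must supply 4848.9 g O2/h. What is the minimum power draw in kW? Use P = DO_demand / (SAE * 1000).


SAE in g O2/kWh = 2.1 * 1000 = 2100 g/kWh
P = DO_demand / SAE_g = 4848.9 / 2100 = 2.309 kW

2.309 kW


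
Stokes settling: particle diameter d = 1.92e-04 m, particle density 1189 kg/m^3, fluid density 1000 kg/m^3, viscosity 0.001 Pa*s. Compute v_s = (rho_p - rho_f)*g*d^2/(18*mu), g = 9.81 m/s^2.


Density difference: rho_p - rho_f = 1189 - 1000 = 189 kg/m^3
d^2 = (1.92e-04)^2 = 3.6864e-08 m^2
Numerator = (rho_p - rho_f) * g * d^2 = 189 * 9.81 * 3.6864e-08 = 6.8349174e-05
Denominator = 18 * mu = 18 * 0.001 = 0.018
v_s = 6.8349174e-05 / 0.018 = 0.00379718 m/s
Check: Re = rho_f * v_s * d / mu = 1000 * 0.00379718 * 1.92e-04 / 0.001 = 0.729 < 1, so Stokes' law applies.

0.00379718 m/s


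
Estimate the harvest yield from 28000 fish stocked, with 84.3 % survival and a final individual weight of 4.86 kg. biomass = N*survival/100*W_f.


Survivors = 28000 * 84.3/100 = 23604 fish
Harvest biomass = survivors * W_f = 23604 * 4.86 = 114715.44 kg

114715.44 kg


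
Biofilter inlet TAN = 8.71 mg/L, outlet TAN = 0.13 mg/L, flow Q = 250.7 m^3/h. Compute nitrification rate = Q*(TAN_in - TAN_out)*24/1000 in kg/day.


Concentration drop: TAN_in - TAN_out = 8.71 - 0.13 = 8.58 mg/L
Hourly TAN removed = Q * dTAN = 250.7 m^3/h * 8.58 mg/L = 2151.006 g/h  (m^3/h * mg/L = g/h)
Daily TAN removed = 2151.006 * 24 = 51624.144 g/day
Convert to kg/day: 51624.144 / 1000 = 51.624144 kg/day

51.624144 kg/day


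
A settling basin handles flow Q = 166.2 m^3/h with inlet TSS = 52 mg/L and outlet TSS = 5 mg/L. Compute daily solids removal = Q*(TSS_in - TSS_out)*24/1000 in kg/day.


Concentration drop: TSS_in - TSS_out = 52 - 5 = 47 mg/L
Hourly solids removed = Q * dTSS = 166.2 m^3/h * 47 mg/L = 7811.4 g/h  (m^3/h * mg/L = g/h)
Daily solids removed = 7811.4 * 24 = 187473.6 g/day
Convert g to kg: 187473.6 / 1000 = 187.4736 kg/day

187.4736 kg/day


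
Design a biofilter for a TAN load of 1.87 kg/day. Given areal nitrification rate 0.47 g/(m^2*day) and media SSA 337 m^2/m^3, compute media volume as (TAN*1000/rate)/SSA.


A = 1.87*1000 / 0.47 = 3978.7234 m^2
V = 3978.7234 / 337 = 11.8063

11.8063 m^3


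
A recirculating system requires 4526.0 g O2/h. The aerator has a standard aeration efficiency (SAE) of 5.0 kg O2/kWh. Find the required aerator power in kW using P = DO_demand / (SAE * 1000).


SAE in g O2/kWh = 5.0 * 1000 = 5000 g/kWh
P = DO_demand / SAE_g = 4526.0 / 5000 = 0.9052 kW

0.9052 kW


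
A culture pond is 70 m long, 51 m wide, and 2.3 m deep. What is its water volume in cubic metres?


Base area = L * W = 70 * 51 = 3570 m^2
Volume = area * depth = 3570 * 2.3 = 8211 m^3

8211 m^3


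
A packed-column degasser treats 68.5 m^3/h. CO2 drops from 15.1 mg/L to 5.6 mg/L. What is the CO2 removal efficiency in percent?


CO2_out / CO2_in = 5.6 / 15.1 = 0.37086093
Fraction remaining = 0.37086093
efficiency = (1 - 0.37086093) * 100 = 62.9139 %

62.9139 %


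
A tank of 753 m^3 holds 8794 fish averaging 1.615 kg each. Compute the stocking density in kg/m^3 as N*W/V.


Total biomass = 8794 fish * 1.615 kg = 14202.31 kg
Density = total biomass / volume = 14202.31 / 753 = 18.861 kg/m^3

18.861 kg/m^3


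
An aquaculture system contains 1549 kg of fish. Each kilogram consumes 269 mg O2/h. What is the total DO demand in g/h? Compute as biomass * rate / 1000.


Total O2 consumption (mg/h) = 1549 kg * 269 mg/(kg*h) = 416681 mg/h
Convert to g/h: 416681 / 1000 = 416.681 g/h

416.681 g/h


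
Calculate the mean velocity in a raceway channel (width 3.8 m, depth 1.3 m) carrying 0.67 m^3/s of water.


Cross-sectional area = W * d = 3.8 * 1.3 = 4.94 m^2
Velocity = Q / A = 0.67 / 4.94 = 0.135628 m/s

0.135628 m/s


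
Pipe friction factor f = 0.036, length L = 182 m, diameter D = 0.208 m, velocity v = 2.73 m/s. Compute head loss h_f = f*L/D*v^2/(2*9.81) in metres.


v^2 = 2.73^2 = 7.4529 m^2/s^2
L/D = 182/0.208 = 875
h_f = f*(L/D)*v^2/(2g) = 0.036 * 875 * 7.4529 / 19.62 = 11.9657 m

11.9657 m


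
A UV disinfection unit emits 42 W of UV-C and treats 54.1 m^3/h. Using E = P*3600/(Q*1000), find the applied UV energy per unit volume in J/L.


Energy delivered per hour = 42 W * 3600 s = 151200 J/h
Volume treated per hour = 54.1 m^3/h * 1000 = 54100 L/h
dose = 151200 / 54100 = 2.79482 J/L

2.79482 J/L


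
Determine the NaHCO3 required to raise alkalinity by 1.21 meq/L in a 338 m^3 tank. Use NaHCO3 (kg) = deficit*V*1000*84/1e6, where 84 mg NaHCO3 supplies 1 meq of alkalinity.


Tank volume in L = 338 m^3 * 1000 = 338000 L
Total meq required = 1.21 meq/L * 338000 L = 408980 meq
NaHCO3 mass = 408980 meq * 84 mg/meq / 1e6 = 34.3543 kg

34.3543 kg


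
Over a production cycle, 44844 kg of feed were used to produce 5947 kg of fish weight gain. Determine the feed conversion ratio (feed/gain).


FCR = feed consumed / weight gained
FCR = 44844 kg / 5947 kg = 7.54061

7.54061


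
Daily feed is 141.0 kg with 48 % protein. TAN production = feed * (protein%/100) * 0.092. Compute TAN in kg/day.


Protein in feed = 141.0 * 48/100 = 67.68 kg/day
TAN = protein * 0.092 = 67.68 * 0.092 = 6.22656 kg/day

6.22656 kg/day


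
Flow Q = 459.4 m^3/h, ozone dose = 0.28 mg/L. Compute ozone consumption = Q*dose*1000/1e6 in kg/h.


O3 demand (mg/h) = Q * dose * 1000 = 459.4 * 0.28 * 1000 = 128632 mg/h
Convert mg to kg: 128632 / 1e6 = 0.128632 kg/h

0.128632 kg/h


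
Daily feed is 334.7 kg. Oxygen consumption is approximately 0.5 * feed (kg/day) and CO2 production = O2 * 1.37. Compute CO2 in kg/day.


O2 = 334.7 * 0.5 = 167.35
CO2 = 167.35 * 1.37 = 229.2695

229.2695 kg/day


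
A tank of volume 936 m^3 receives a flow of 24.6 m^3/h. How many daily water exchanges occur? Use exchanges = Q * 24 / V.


Daily flow volume = 24.6 m^3/h * 24 h = 590.4 m^3/day
Exchanges = daily flow / tank volume = 590.4 / 936 = 0.630769 exchanges/day

0.630769 exchanges/day


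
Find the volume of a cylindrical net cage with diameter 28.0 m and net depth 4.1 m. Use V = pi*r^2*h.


r = d/2 = 28.0/2 = 14 m
Base area = pi*r^2 = pi*14^2 = 615.75216 m^2
Volume = 615.75216 * 4.1 = 2524.58 m^3

2524.58 m^3


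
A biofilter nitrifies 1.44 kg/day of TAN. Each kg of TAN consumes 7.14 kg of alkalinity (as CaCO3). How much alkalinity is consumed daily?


Alkalinity factor: 7.14 kg CaCO3 consumed per kg TAN nitrified
alk = 1.44 kg TAN * 7.14 = 10.2816 kg CaCO3/day

10.2816 kg CaCO3/day


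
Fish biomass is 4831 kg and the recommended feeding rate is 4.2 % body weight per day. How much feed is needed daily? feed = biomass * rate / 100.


Feeding rate fraction = 4.2% / 100 = 0.042
Daily feed = 4831 kg * 0.042 = 202.902 kg/day

202.902 kg/day


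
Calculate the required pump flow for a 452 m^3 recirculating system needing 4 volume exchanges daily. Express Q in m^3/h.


Daily recirculation volume = 452 m^3 * 4 = 1808 m^3/day
Flow rate Q = daily volume / 24 h = 1808 / 24 = 75.3333 m^3/h

75.3333 m^3/h


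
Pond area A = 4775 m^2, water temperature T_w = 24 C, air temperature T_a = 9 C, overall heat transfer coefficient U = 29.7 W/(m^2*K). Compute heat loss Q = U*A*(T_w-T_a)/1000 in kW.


Temperature difference dT = 24 - 9 = 15 K
Heat loss (W) = U * A * dT = 29.7 * 4775 * 15 = 2127262.5 W
Convert to kW: 2127262.5 / 1000 = 2127.2625 kW

2127.2625 kW


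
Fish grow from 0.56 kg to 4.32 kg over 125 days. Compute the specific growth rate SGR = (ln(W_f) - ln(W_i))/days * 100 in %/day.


ln(W_f) = ln(4.32) = 1.4632554
ln(W_i) = ln(0.56) = -0.5798185
ln(W_f) - ln(W_i) = 1.4632554 - -0.5798185 = 2.0430739
SGR = 2.0430739 / 125 * 100 = 1.63446 %/day

1.63446 %/day


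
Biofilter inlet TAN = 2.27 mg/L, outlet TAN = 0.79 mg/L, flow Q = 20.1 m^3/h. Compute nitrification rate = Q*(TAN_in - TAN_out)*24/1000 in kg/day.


Concentration drop: TAN_in - TAN_out = 2.27 - 0.79 = 1.48 mg/L
Hourly TAN removed = Q * dTAN = 20.1 m^3/h * 1.48 mg/L = 29.748 g/h  (m^3/h * mg/L = g/h)
Daily TAN removed = 29.748 * 24 = 713.952 g/day
Convert to kg/day: 713.952 / 1000 = 0.713952 kg/day

0.713952 kg/day


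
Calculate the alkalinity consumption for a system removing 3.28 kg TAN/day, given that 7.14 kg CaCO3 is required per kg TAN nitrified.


Alkalinity factor: 7.14 kg CaCO3 consumed per kg TAN nitrified
alk = 3.28 kg TAN * 7.14 = 23.4192 kg CaCO3/day

23.4192 kg CaCO3/day


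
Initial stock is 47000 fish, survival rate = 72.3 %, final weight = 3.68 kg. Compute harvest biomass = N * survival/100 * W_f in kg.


Survivors = 47000 * 72.3/100 = 33981 fish
Harvest biomass = survivors * W_f = 33981 * 3.68 = 125050.08 kg

125050.08 kg


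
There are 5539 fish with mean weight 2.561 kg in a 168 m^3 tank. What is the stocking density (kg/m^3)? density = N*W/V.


Total biomass = 5539 fish * 2.561 kg = 14185.379 kg
Density = total biomass / volume = 14185.379 / 168 = 84.4368 kg/m^3

84.4368 kg/m^3


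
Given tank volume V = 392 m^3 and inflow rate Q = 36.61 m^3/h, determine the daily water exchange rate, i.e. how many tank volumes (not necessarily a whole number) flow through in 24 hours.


Daily flow volume = 36.61 m^3/h * 24 h = 878.64 m^3/day
Exchanges = daily flow / tank volume = 878.64 / 392 = 2.24143 exchanges/day

2.24143 exchanges/day


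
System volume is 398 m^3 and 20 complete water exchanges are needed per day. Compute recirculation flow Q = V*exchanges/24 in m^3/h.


Daily recirculation volume = 398 m^3 * 20 = 7960 m^3/day
Flow rate Q = daily volume / 24 h = 7960 / 24 = 331.667 m^3/h

331.667 m^3/h


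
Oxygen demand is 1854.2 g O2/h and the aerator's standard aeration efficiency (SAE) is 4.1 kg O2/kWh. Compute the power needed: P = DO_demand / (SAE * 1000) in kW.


SAE in g O2/kWh = 4.1 * 1000 = 4100 g/kWh
P = DO_demand / SAE_g = 1854.2 / 4100 = 0.452244 kW

0.452244 kW


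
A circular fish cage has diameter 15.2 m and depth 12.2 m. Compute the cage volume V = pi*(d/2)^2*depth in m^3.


r = d/2 = 15.2/2 = 7.6 m
Base area = pi*r^2 = pi*7.6^2 = 181.45839 m^2
Volume = 181.45839 * 12.2 = 2213.79 m^3

2213.79 m^3


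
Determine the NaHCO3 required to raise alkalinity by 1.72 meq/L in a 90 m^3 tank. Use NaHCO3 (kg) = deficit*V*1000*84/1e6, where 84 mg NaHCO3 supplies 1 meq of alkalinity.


Tank volume in L = 90 m^3 * 1000 = 90000 L
Total meq required = 1.72 meq/L * 90000 L = 154800 meq
NaHCO3 mass = 154800 meq * 84 mg/meq / 1e6 = 13.0032 kg

13.0032 kg


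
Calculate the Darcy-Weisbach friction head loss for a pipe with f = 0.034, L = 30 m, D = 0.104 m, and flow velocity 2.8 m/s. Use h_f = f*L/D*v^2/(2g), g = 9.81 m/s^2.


v^2 = 2.8^2 = 7.84 m^2/s^2
L/D = 30/0.104 = 288.46154
h_f = f*(L/D)*v^2/(2g) = 0.034 * 288.46154 * 7.84 / 19.62 = 3.91908 m

3.91908 m


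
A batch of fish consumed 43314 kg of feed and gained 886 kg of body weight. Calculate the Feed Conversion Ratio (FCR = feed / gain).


FCR = feed consumed / weight gained
FCR = 43314 kg / 886 kg = 48.8871

48.8871


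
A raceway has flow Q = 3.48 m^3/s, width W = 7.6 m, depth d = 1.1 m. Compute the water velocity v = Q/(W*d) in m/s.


Cross-sectional area = W * d = 7.6 * 1.1 = 8.36 m^2
Velocity = Q / A = 3.48 / 8.36 = 0.416268 m/s

0.416268 m/s


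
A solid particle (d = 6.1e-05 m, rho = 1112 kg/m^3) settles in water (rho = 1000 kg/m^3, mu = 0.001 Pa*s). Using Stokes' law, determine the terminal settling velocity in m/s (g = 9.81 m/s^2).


Density difference: rho_p - rho_f = 1112 - 1000 = 112 kg/m^3
d^2 = (6.1e-05)^2 = 3.721e-09 m^2
Numerator = (rho_p - rho_f) * g * d^2 = 112 * 9.81 * 3.721e-09 = 4.0883371e-06
Denominator = 18 * mu = 18 * 0.001 = 0.018
v_s = 4.0883371e-06 / 0.018 = 2.2713e-04 m/s
Check: Re = rho_f * v_s * d / mu = 1000 * 2.2713e-04 * 6.1e-05 / 0.001 = 0.0139 < 1, so Stokes' law applies.

2.2713e-04 m/s


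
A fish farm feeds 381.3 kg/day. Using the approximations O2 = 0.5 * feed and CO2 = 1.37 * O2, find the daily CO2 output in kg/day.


O2 = 381.3 * 0.5 = 190.65
CO2 = 190.65 * 1.37 = 261.1905

261.1905 kg/day
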